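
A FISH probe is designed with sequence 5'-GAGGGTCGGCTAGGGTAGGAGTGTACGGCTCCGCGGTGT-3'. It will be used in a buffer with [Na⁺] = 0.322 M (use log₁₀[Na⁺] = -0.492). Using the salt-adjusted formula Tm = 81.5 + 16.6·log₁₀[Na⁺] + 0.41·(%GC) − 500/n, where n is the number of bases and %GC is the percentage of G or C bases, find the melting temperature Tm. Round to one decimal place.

87.8°C

Length n = 39. Counting bases: C=7, T=8, G=19, A=5
G+C = 26, so %GC = 26/39 × 100 = 66.667%
Salt term: 16.6 × (-0.492) = -8.167
GC term: 0.41 × 66.667 = 27.333; length term: −500/39 = −12.821
Tm = 81.5 + (-8.167) + 27.333 − 12.821 = 87.845 → 87.8°C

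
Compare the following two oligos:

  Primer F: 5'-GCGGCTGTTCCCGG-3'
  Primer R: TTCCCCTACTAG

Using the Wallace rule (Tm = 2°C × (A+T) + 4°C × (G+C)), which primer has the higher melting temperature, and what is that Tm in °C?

Primer F: A+T=3, G+C=11 → Tm = 2(3)+4(11) = 50°C
Primer R: A+T=6, G+C=6 → Tm = 2(6)+4(6) = 36°C
50°C vs 36°C → primer F is higher.

Primer F, 50°C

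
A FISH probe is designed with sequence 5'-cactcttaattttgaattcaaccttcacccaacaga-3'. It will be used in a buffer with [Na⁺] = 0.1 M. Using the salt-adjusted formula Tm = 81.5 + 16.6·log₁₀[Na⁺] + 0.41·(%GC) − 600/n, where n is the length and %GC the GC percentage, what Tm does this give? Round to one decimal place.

Length n = 36. Scanning the sequence gives A=12, T=11, G=2, C=11.
G+C = 13, so %GC = 13/36 × 100 = 36.111%
Salt term: 16.6 × (-1) = -16.6
GC term: 0.41 × 36.111 = 14.806; length term: −600/36 = −16.667
Tm = 81.5 + (-16.6) + 14.806 − 16.667 = 63.039 → 63.0°C

63.0°C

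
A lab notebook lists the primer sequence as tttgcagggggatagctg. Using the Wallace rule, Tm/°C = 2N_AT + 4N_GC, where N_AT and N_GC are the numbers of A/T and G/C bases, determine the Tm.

Base counts: T=5, A=3, C=2, G=8
So N_AT = 8 and N_GC = 10.
Tm = 2(8) + 4(10) = 16 + 40 = 56°C

56°C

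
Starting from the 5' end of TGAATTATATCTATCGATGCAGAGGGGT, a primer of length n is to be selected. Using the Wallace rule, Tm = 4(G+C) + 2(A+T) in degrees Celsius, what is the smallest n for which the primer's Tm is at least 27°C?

First 11 bases: TGAATTATATC → Tm = 26°C (< 27°C)
First 12 bases: TGAATTATATCT → Tm = 28°C (≥ 27°C)
Each additional base adds 2°C (A/T) or 4°C (G/C), so Tm is non-decreasing in n; n = 12 is the first length to reach 27°C.

n = 12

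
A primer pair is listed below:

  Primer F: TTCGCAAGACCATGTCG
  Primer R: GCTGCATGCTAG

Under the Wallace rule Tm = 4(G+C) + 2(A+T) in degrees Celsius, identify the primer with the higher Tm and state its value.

Primer F, 52°C

Primer F: A+T=8, G+C=9 → Tm = 2(8)+4(9) = 52°C
Primer R: A+T=5, G+C=7 → Tm = 2(5)+4(7) = 38°C
52°C vs 38°C → primer F is higher.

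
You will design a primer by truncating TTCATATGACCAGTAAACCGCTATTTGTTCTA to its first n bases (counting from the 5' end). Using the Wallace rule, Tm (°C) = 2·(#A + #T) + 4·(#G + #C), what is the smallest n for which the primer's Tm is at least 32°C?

n = 12

First 11 bases: TTCATATGACC → Tm = 30°C (< 32°C)
First 12 bases: TTCATATGACCA → Tm = 32°C (≥ 32°C)
Each additional base adds 2°C (A/T) or 4°C (G/C), so Tm is non-decreasing in n; n = 12 is the first length to reach 32°C.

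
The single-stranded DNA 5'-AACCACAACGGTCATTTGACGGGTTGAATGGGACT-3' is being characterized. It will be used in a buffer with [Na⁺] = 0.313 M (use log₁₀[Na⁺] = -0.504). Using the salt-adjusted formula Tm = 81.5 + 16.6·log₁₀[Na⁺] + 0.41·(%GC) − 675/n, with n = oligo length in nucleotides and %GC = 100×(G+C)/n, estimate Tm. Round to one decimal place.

73.8°C

Length n = 35. Base counts: A=10, C=7, T=8, G=10
G+C = 17, so %GC = 17/35 × 100 = 48.571%
Salt term: 16.6 × (-0.504) = -8.366
GC term: 0.41 × 48.571 = 19.914; length term: −675/35 = −19.286
Tm = 81.5 + (-8.366) + 19.914 − 19.286 = 73.762 → 73.8°C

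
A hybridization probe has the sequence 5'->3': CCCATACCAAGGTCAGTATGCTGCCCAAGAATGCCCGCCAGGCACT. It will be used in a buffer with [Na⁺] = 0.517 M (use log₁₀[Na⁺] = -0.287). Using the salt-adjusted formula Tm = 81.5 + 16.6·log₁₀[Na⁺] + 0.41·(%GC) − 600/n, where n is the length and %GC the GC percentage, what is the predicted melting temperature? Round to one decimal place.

87.8°C

Length n = 46. C=17, A=12, G=10, T=7
G+C = 27, so %GC = 27/46 × 100 = 58.696%
Salt term: 16.6 × (-0.287) = -4.764
GC term: 0.41 × 58.696 = 24.065; length term: −600/46 = −13.043
Tm = 81.5 + (-4.764) + 24.065 − 13.043 = 87.758 → 87.8°C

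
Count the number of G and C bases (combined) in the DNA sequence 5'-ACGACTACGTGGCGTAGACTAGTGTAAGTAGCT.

16

Base counts: G=10, T=8, C=6, A=9
G+C = 10 + 6 = 16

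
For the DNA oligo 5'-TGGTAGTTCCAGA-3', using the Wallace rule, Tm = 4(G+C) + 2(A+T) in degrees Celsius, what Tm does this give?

C=2, G=4, T=4, A=3
So N_AT = 7 and N_GC = 6.
Tm = 2(7) + 4(6) = 14 + 24 = 38°C

38°C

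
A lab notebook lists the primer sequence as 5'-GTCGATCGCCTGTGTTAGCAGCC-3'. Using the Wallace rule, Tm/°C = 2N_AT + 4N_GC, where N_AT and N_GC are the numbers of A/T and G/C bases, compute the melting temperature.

74°C

Scanning the sequence gives C=7, T=6, G=7, A=3.
AT pairs contribute 9, GC pairs contribute 14.
Tm = 2×9 + 4×14 = 74°C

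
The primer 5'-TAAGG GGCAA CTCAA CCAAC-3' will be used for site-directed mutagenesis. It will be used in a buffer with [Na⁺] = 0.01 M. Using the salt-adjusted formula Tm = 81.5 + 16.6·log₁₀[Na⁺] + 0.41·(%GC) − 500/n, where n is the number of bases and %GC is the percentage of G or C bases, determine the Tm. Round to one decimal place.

43.8°C

Length n = 20. Scanning the sequence gives T=2, G=4, A=8, C=6.
G+C = 10, so %GC = 10/20 × 100 = 50%
Salt term: 16.6 × (-2) = -33.2
GC term: 0.41 × 50 = 20.5; length term: −500/20 = −25
Tm = 81.5 + (-33.2) + 20.5 − 25 = 43.8 → 43.8°C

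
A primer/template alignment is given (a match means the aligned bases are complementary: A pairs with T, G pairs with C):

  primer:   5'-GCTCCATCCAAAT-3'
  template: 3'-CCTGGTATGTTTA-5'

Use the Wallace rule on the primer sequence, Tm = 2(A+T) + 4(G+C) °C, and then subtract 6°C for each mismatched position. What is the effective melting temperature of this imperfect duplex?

20°C

Primer base counts: A=4, T=3, G=1, C=5 → A+T=7, G+C=6
Perfect-match Tm = 2(7) + 4(6) = 14 + 24 = 38°C
Mismatches (positions where the bases are not complementary): 3 (at positions 2, 3, 8)
Effective Tm = 38 − 3×6 = 38 − 18 = 20°C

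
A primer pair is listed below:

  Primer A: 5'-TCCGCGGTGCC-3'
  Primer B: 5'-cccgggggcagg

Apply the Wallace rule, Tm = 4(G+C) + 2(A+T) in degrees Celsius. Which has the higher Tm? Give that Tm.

Primer A: A+T=2, G+C=9 → Tm = 2(2)+4(9) = 40°C
Primer B: A+T=1, G+C=11 → Tm = 2(1)+4(11) = 46°C
40°C vs 46°C → primer B is higher.

Primer B, 46°C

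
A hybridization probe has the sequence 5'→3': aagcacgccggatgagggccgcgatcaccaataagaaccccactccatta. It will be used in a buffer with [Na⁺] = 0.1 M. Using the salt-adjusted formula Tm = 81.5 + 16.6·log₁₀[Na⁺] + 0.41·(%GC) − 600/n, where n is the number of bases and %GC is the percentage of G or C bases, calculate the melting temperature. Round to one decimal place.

Length n = 50. Counting bases: T=6, A=16, C=17, G=11
G+C = 28, so %GC = 28/50 × 100 = 56%
Salt term: 16.6 × (-1) = -16.6
GC term: 0.41 × 56 = 22.96; length term: −600/50 = −12
Tm = 81.5 + (-16.6) + 22.96 − 12 = 75.86 → 75.9°C

75.9°C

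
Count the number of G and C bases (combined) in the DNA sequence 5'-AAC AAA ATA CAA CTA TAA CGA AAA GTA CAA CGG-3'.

Base counts: G=4, T=4, C=6, A=19
Total G or C: 4 + 6 = 10

10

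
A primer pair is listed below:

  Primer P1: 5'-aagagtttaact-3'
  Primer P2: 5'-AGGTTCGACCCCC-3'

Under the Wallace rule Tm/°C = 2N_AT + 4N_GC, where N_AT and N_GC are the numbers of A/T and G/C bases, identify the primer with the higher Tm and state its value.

Primer P2, 44°C

Primer P1: A+T=9, G+C=3 → Tm = 2(9)+4(3) = 30°C
Primer P2: A+T=4, G+C=9 → Tm = 2(4)+4(9) = 44°C
30°C vs 44°C → primer P2 is higher.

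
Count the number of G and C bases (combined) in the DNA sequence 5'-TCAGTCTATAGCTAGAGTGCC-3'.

Counting bases: T=6, C=5, A=5, G=5
G+C = 5 + 5 = 10

10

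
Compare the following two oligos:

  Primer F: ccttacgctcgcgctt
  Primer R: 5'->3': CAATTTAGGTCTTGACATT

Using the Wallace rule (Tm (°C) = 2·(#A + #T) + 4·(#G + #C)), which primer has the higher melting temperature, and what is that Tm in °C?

Primer F, 52°C

Primer F: A+T=6, G+C=10 → Tm = 2(6)+4(10) = 52°C
Primer R: A+T=13, G+C=6 → Tm = 2(13)+4(6) = 50°C
52°C vs 50°C → primer F is higher.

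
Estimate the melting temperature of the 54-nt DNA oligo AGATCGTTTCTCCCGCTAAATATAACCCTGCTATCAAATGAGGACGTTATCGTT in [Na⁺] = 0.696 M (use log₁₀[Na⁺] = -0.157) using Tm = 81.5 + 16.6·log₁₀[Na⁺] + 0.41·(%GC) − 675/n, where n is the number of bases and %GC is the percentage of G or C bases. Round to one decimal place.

Length n = 54. Counting bases: T=17, G=9, C=13, A=15
G+C = 22, so %GC = 22/54 × 100 = 40.741%
Salt term: 16.6 × (-0.157) = -2.606
GC term: 0.41 × 40.741 = 16.704; length term: −675/54 = −12.5
Tm = 81.5 + (-2.606) + 16.704 − 12.5 = 83.098 → 83.1°C

83.1°C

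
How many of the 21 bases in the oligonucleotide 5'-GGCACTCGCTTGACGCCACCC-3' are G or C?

Counting bases: G=5, C=10, A=3, T=3
G+C = 5 + 10 = 15

15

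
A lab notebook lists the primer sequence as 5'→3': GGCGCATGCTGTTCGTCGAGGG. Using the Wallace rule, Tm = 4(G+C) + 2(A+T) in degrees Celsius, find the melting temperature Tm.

74°C

Counting bases: A=2, T=5, C=5, G=10
A+T = 7, G+C = 15
Tm = 2(7) + 4(15) = 14 + 60 = 74°C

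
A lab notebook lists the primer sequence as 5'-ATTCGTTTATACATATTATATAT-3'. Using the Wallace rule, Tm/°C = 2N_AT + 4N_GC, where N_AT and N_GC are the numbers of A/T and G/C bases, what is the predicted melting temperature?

Base counts: G=1, A=8, C=2, T=12
AT pairs contribute 20, GC pairs contribute 3.
Tm = 4·3 + 2·20 = 12 + 40 = 52°C

52°C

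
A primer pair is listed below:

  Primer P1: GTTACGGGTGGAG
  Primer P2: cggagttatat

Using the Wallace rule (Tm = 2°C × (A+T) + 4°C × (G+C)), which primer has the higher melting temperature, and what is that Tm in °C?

Primer P1: A+T=5, G+C=8 → Tm = 2(5)+4(8) = 42°C
Primer P2: A+T=7, G+C=4 → Tm = 2(7)+4(4) = 30°C
42°C vs 30°C → primer P1 is higher.

Primer P1, 42°C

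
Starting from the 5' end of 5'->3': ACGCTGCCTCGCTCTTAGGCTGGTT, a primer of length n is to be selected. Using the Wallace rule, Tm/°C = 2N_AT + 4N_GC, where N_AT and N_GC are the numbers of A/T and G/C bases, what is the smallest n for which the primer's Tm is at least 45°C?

n = 14

First 13 bases: ACGCTGCCTCGCT → Tm = 44°C (< 45°C)
First 14 bases: ACGCTGCCTCGCTC → Tm = 48°C (≥ 45°C)
Each additional base adds 2°C (A/T) or 4°C (G/C), so Tm is non-decreasing in n; n = 14 is the first length to reach 45°C.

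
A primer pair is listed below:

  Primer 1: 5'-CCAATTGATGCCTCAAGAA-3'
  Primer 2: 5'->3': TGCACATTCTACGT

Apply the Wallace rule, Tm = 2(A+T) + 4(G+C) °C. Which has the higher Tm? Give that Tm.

Primer 1, 54°C

Primer 1: A+T=11, G+C=8 → Tm = 2(11)+4(8) = 54°C
Primer 2: A+T=8, G+C=6 → Tm = 2(8)+4(6) = 40°C
54°C vs 40°C → primer 1 is higher.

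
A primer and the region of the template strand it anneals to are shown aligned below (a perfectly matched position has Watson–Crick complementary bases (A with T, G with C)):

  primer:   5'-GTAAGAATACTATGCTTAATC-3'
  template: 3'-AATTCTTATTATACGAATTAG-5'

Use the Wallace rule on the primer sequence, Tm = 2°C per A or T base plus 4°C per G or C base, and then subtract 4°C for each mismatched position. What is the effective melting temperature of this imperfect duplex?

46°C

Primer base counts: A=8, T=7, G=3, C=3 → A+T=15, G+C=6
Perfect-match Tm = 2(15) + 4(6) = 30 + 24 = 54°C
Mismatches (positions where the bases are not complementary): 2 (at positions 1, 10)
Effective Tm = 54 − 2×4 = 54 − 8 = 46°C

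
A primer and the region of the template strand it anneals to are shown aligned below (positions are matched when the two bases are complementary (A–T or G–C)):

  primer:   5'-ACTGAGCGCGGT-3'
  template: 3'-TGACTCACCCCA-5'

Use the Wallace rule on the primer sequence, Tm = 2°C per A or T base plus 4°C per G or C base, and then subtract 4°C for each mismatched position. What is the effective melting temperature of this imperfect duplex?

32°C

Primer base counts: A=2, T=2, G=5, C=3 → A+T=4, G+C=8
Perfect-match Tm = 2(4) + 4(8) = 8 + 32 = 40°C
Mismatches (positions where the bases are not complementary): 2 (at positions 7, 9)
Effective Tm = 40 − 2×4 = 40 − 8 = 32°C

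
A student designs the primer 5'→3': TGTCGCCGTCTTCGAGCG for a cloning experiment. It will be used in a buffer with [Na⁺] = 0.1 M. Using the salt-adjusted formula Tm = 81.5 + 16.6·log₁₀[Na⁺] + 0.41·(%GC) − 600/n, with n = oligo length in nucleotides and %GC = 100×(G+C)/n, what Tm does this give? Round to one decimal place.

Length n = 18. Scanning the sequence gives T=5, A=1, C=6, G=6.
G+C = 12, so %GC = 12/18 × 100 = 66.667%
Salt term: 16.6 × (-1) = -16.6
GC term: 0.41 × 66.667 = 27.333; length term: −600/18 = −33.333
Tm = 81.5 + (-16.6) + 27.333 − 33.333 = 58.9 → 58.9°C

58.9°C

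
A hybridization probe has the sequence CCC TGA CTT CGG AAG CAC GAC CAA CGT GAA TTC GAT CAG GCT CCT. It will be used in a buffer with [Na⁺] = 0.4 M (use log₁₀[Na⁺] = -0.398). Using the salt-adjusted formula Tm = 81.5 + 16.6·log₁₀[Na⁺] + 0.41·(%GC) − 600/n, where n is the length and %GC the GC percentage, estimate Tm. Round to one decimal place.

84.3°C

Length n = 45. Counting bases: A=11, C=15, T=9, G=10
G+C = 25, so %GC = 25/45 × 100 = 55.556%
Salt term: 16.6 × (-0.398) = -6.607
GC term: 0.41 × 55.556 = 22.778; length term: −600/45 = −13.333
Tm = 81.5 + (-6.607) + 22.778 − 13.333 = 84.338 → 84.3°C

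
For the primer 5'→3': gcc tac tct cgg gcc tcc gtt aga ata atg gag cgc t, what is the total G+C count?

21

Scanning the sequence gives G=10, A=7, T=9, C=11.
Total G or C: 10 + 11 = 21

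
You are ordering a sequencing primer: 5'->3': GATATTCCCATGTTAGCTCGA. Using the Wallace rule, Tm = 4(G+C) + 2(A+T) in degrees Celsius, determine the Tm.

60°C

Counting bases: A=5, T=7, C=5, G=4
So N_AT = 12 and N_GC = 9.
Tm = 2(12) + 4(9) = 24 + 36 = 60°C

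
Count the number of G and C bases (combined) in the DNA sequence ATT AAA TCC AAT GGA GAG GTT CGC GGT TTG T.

Counting bases: A=8, G=9, T=10, C=4
Total G or C: 9 + 4 = 13

13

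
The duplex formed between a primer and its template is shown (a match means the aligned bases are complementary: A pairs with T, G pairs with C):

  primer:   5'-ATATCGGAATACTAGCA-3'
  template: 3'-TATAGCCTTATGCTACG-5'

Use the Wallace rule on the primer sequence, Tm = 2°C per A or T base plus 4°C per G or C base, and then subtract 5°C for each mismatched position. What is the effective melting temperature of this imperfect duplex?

Primer base counts: A=7, T=4, G=3, C=3 → A+T=11, G+C=6
Perfect-match Tm = 2(11) + 4(6) = 22 + 24 = 46°C
Mismatches (positions where the bases are not complementary): 4 (at positions 13, 15, 16, 17)
Effective Tm = 46 − 4×5 = 46 − 20 = 26°C

26°C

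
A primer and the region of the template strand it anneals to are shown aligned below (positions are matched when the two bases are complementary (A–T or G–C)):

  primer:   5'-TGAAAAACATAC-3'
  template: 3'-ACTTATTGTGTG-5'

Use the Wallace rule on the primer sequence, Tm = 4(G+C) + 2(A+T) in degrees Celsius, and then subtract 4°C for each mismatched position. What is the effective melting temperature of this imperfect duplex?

Primer base counts: A=7, T=2, G=1, C=2 → A+T=9, G+C=3
Perfect-match Tm = 2(9) + 4(3) = 18 + 12 = 30°C
Mismatches (positions where the bases are not complementary): 2 (at positions 5, 10)
Effective Tm = 30 − 2×4 = 30 − 8 = 22°C

22°C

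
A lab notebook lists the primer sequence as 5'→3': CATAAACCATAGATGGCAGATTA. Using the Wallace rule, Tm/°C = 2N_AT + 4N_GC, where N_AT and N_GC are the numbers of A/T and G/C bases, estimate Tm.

T=5, C=4, G=4, A=10
So N_AT = 15 and N_GC = 8.
Tm = 4·8 + 2·15 = 32 + 30 = 62°C

62°C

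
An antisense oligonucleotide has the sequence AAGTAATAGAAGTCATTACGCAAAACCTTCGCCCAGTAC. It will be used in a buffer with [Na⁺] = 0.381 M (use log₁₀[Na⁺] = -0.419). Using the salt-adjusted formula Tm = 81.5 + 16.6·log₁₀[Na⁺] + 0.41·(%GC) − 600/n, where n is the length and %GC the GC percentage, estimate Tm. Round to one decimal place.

Length n = 39. G=6, A=15, T=8, C=10
G+C = 16, so %GC = 16/39 × 100 = 41.026%
Salt term: 16.6 × (-0.419) = -6.955
GC term: 0.41 × 41.026 = 16.821; length term: −600/39 = −15.385
Tm = 81.5 + (-6.955) + 16.821 − 15.385 = 75.981 → 76.0°C

76.0°C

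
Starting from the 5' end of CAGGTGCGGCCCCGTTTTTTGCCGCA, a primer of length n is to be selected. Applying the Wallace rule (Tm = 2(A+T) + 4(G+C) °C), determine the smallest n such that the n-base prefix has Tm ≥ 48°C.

First 12 bases: CAGGTGCGGCCC → Tm = 44°C (< 48°C)
First 13 bases: CAGGTGCGGCCCC → Tm = 48°C (≥ 48°C)
Since every base adds ≥2°C, Tm only increases with n, so the threshold is first crossed at n = 13.

n = 13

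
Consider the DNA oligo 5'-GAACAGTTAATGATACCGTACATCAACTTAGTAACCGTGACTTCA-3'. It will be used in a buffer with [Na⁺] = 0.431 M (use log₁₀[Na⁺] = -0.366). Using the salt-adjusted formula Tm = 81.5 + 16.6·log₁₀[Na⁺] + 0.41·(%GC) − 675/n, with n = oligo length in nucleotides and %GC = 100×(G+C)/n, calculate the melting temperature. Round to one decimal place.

75.9°C

Length n = 45. Counting bases: C=10, A=16, G=7, T=12
G+C = 17, so %GC = 17/45 × 100 = 37.778%
Salt term: 16.6 × (-0.366) = -6.076
GC term: 0.41 × 37.778 = 15.489; length term: −675/45 = −15
Tm = 81.5 + (-6.076) + 15.489 − 15 = 75.913 → 75.9°C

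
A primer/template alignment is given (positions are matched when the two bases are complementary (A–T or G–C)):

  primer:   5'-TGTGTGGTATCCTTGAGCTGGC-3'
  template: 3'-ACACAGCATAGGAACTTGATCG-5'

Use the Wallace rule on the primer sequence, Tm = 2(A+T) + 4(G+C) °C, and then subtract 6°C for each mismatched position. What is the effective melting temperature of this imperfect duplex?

Primer base counts: A=2, T=8, G=8, C=4 → A+T=10, G+C=12
Perfect-match Tm = 2(10) + 4(12) = 20 + 48 = 68°C
Mismatches (positions where the bases are not complementary): 3 (at positions 6, 17, 20)
Effective Tm = 68 − 3×6 = 68 − 18 = 50°C

50°C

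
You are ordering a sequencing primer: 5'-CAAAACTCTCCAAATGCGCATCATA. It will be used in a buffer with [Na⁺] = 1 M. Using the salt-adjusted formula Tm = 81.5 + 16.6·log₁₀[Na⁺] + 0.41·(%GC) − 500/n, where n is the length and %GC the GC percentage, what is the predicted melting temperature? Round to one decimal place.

77.9°C

Length n = 25. T=5, C=8, A=10, G=2
G+C = 10, so %GC = 10/25 × 100 = 40%
Salt term: 16.6 × (0) = 0
GC term: 0.41 × 40 = 16.4; length term: −500/25 = −20
Tm = 81.5 + (0) + 16.4 − 20 = 77.9 → 77.9°C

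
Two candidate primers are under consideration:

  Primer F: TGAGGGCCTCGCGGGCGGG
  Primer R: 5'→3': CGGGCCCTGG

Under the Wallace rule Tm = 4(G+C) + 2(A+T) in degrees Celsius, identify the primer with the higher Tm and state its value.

Primer F: A+T=3, G+C=16 → Tm = 2(3)+4(16) = 70°C
Primer R: A+T=1, G+C=9 → Tm = 2(1)+4(9) = 38°C
70°C vs 38°C → primer F is higher.

Primer F, 70°C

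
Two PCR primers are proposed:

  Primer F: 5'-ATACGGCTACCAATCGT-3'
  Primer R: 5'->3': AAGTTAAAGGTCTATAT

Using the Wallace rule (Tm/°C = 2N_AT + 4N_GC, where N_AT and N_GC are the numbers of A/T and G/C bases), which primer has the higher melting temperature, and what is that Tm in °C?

Primer F: A+T=9, G+C=8 → Tm = 2(9)+4(8) = 50°C
Primer R: A+T=13, G+C=4 → Tm = 2(13)+4(4) = 42°C
50°C vs 42°C → primer F is higher.

Primer F, 50°C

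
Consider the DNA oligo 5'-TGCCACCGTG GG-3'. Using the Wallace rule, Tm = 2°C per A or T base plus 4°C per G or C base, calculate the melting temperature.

42°C

Scanning the sequence gives A=1, C=4, T=2, G=5.
So N_AT = 3 and N_GC = 9.
Tm = 2(3) + 4(9) = 6 + 36 = 42°C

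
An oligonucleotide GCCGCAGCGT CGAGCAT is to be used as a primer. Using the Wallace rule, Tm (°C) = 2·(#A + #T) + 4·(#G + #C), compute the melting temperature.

A=3, G=6, T=2, C=6
So N_AT = 5 and N_GC = 12.
Tm = 2×5 + 4×12 = 58°C

58°C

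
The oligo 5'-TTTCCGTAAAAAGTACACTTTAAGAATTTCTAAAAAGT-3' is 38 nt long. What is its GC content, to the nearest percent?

Base counts: T=13, A=16, C=5, G=4
G+C = 4 + 5 = 9 out of 38 bases
%GC = 9/38 × 100 = 23.68% ≈ 24%

24%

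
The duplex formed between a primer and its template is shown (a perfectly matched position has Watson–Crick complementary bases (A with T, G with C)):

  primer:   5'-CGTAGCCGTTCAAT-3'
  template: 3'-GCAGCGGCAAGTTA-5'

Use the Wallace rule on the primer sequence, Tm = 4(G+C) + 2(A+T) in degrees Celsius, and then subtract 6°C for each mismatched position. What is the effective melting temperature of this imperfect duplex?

36°C

Primer base counts: A=3, T=4, G=3, C=4 → A+T=7, G+C=7
Perfect-match Tm = 2(7) + 4(7) = 14 + 28 = 42°C
Mismatches (positions where the bases are not complementary): 1 (at position 4)
Effective Tm = 42 − 1×6 = 42 − 6 = 36°C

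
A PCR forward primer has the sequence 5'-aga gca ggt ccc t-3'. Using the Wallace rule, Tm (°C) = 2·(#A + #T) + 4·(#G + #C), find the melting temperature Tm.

42°C

Scanning the sequence gives C=4, G=4, A=3, T=2.
A+T = 5, G+C = 8
Tm = 2(5) + 4(8) = 10 + 32 = 42°C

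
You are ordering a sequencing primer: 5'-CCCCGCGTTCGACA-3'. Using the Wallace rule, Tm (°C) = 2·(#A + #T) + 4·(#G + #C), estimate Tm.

C=7, A=2, T=2, G=3
AT pairs contribute 4, GC pairs contribute 10.
Tm = 4·10 + 2·4 = 40 + 8 = 48°C

48°C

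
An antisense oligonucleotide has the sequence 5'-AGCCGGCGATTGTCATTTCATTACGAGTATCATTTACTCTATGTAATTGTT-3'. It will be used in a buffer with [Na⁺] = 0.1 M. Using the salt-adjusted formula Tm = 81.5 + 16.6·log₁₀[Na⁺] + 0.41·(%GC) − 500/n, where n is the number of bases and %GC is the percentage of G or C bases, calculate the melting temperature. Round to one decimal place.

69.6°C

Length n = 51. Counting bases: A=12, G=9, C=9, T=21
G+C = 18, so %GC = 18/51 × 100 = 35.294%
Salt term: 16.6 × (-1) = -16.6
GC term: 0.41 × 35.294 = 14.471; length term: −500/51 = −9.804
Tm = 81.5 + (-16.6) + 14.471 − 9.804 = 69.567 → 69.6°C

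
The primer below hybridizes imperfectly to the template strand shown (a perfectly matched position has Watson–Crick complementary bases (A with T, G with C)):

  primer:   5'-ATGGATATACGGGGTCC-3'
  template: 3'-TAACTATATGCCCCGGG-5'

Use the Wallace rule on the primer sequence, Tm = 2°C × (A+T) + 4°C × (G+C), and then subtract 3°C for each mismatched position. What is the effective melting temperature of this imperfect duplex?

46°C

Primer base counts: A=4, T=4, G=6, C=3 → A+T=8, G+C=9
Perfect-match Tm = 2(8) + 4(9) = 16 + 36 = 52°C
Mismatches (positions where the bases are not complementary): 2 (at positions 3, 15)
Effective Tm = 52 − 2×3 = 52 − 6 = 46°C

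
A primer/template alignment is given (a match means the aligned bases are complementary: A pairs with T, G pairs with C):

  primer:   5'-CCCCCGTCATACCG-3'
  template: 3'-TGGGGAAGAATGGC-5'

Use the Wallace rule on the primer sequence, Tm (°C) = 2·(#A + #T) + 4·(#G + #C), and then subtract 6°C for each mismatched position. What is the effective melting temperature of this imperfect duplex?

30°C

Primer base counts: A=2, T=2, G=2, C=8 → A+T=4, G+C=10
Perfect-match Tm = 2(4) + 4(10) = 8 + 40 = 48°C
Mismatches (positions where the bases are not complementary): 3 (at positions 1, 6, 9)
Effective Tm = 48 − 3×6 = 48 − 18 = 30°C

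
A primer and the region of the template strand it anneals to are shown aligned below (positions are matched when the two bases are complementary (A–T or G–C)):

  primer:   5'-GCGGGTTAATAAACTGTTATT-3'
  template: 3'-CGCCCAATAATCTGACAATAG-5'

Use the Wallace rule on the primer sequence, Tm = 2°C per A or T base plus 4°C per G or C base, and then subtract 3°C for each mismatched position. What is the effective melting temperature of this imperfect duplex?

47°C

Primer base counts: A=6, T=8, G=5, C=2 → A+T=14, G+C=7
Perfect-match Tm = 2(14) + 4(7) = 28 + 28 = 56°C
Mismatches (positions where the bases are not complementary): 3 (at positions 9, 12, 21)
Effective Tm = 56 − 3×3 = 56 − 9 = 47°C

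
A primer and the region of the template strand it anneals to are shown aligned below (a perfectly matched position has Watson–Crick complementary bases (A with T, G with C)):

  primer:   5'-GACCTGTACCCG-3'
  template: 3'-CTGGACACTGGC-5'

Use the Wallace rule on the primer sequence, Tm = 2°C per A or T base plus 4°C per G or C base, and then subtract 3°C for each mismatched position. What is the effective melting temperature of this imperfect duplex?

Primer base counts: A=2, T=2, G=3, C=5 → A+T=4, G+C=8
Perfect-match Tm = 2(4) + 4(8) = 8 + 32 = 40°C
Mismatches (positions where the bases are not complementary): 2 (at positions 8, 9)
Effective Tm = 40 − 2×3 = 40 − 6 = 34°C

34°C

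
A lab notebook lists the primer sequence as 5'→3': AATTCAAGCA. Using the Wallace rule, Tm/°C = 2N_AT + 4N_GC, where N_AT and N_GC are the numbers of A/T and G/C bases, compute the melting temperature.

26°C

Scanning the sequence gives A=5, G=1, C=2, T=2.
So N_AT = 7 and N_GC = 3.
Tm = 2×7 + 4×3 = 26°C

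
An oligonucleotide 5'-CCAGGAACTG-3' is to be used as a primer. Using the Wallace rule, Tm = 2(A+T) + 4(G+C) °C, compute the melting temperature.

32°C

A=3, C=3, T=1, G=3
A+T = 4, G+C = 6
Tm = 4·6 + 2·4 = 24 + 8 = 32°C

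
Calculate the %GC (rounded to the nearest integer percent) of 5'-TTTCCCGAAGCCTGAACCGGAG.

59%

Counting bases: C=7, G=6, A=5, T=4
G+C = 6 + 7 = 13 out of 22 bases
%GC = 13/22 × 100 = 59.09% ≈ 59%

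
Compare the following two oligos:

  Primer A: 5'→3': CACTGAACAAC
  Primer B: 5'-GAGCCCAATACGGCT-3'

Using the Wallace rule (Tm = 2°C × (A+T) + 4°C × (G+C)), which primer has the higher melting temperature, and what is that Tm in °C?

Primer B, 48°C

Primer A: A+T=6, G+C=5 → Tm = 2(6)+4(5) = 32°C
Primer B: A+T=6, G+C=9 → Tm = 2(6)+4(9) = 48°C
32°C vs 48°C → primer B is higher.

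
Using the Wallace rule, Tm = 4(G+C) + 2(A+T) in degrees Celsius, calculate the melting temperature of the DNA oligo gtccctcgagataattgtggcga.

T=6, G=7, C=5, A=5
A+T = 11, G+C = 12
Tm = 4·12 + 2·11 = 48 + 22 = 70°C

70°C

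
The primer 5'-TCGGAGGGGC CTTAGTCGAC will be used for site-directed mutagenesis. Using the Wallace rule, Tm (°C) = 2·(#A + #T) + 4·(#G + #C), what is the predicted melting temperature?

Counting bases: A=3, G=8, T=4, C=5
AT pairs contribute 7, GC pairs contribute 13.
Tm = 2×7 + 4×13 = 66°C

66°C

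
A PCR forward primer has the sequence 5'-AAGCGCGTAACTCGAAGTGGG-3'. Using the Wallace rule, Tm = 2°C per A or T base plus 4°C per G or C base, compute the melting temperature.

66°C

Counting bases: G=8, T=3, C=4, A=6
AT pairs contribute 9, GC pairs contribute 12.
Tm = 4·12 + 2·9 = 48 + 18 = 66°C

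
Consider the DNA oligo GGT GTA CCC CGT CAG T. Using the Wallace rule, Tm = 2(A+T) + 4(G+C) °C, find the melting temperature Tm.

52°C

Scanning the sequence gives G=5, C=5, T=4, A=2.
AT pairs contribute 6, GC pairs contribute 10.
Tm = 2(6) + 4(10) = 12 + 40 = 52°C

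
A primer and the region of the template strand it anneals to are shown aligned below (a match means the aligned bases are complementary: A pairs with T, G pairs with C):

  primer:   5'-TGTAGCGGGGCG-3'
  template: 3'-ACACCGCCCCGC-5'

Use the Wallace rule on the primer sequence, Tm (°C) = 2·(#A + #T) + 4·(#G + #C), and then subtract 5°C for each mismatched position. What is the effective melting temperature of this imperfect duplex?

Primer base counts: A=1, T=2, G=7, C=2 → A+T=3, G+C=9
Perfect-match Tm = 2(3) + 4(9) = 6 + 36 = 42°C
Mismatches (positions where the bases are not complementary): 1 (at position 4)
Effective Tm = 42 − 1×5 = 42 − 5 = 37°C

37°C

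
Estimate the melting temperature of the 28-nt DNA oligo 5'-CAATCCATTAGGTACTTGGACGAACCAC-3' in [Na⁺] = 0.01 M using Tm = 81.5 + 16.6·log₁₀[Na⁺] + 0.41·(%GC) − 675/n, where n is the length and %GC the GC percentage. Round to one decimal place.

Length n = 28. Scanning the sequence gives T=6, C=8, G=5, A=9.
G+C = 13, so %GC = 13/28 × 100 = 46.429%
Salt term: 16.6 × (-2) = -33.2
GC term: 0.41 × 46.429 = 19.036; length term: −675/28 = −24.107
Tm = 81.5 + (-33.2) + 19.036 − 24.107 = 43.229 → 43.2°C

43.2°C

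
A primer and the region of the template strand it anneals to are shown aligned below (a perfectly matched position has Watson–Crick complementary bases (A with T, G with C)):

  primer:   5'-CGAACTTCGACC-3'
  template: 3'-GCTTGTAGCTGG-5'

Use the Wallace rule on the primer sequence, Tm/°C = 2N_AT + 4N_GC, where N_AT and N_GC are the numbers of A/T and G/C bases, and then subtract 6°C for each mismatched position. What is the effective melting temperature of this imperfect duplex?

Primer base counts: A=3, T=2, G=2, C=5 → A+T=5, G+C=7
Perfect-match Tm = 2(5) + 4(7) = 10 + 28 = 38°C
Mismatches (positions where the bases are not complementary): 1 (at position 6)
Effective Tm = 38 − 1×6 = 38 − 6 = 32°C

32°C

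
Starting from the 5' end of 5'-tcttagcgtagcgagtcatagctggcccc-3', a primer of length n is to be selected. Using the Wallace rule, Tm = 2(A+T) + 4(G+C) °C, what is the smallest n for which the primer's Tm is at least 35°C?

First 11 bases: TCTTAGCGTAG → Tm = 32°C (< 35°C)
First 12 bases: TCTTAGCGTAGC → Tm = 36°C (≥ 35°C)
Each additional base adds 2°C (A/T) or 4°C (G/C), so Tm is non-decreasing in n; n = 12 is the first length to reach 35°C.

n = 12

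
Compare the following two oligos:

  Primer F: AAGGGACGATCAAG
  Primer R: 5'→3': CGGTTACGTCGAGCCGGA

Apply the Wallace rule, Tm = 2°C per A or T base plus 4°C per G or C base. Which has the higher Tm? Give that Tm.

Primer F: A+T=7, G+C=7 → Tm = 2(7)+4(7) = 42°C
Primer R: A+T=6, G+C=12 → Tm = 2(6)+4(12) = 60°C
42°C vs 60°C → primer R is higher.

Primer R, 60°C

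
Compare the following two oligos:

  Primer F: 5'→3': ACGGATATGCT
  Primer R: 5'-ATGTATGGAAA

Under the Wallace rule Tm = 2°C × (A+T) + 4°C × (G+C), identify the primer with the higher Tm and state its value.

Primer F, 32°C

Primer F: A+T=6, G+C=5 → Tm = 2(6)+4(5) = 32°C
Primer R: A+T=8, G+C=3 → Tm = 2(8)+4(3) = 28°C
32°C vs 28°C → primer F is higher.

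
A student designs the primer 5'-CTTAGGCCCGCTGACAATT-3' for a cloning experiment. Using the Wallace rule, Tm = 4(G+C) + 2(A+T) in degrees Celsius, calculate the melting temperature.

58°C

Base counts: G=4, C=6, A=4, T=5
A+T = 9, G+C = 10
Tm = 2(9) + 4(10) = 18 + 40 = 58°C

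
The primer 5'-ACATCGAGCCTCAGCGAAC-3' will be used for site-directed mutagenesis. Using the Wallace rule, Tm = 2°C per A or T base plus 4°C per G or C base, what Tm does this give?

60°C

T=2, A=6, G=4, C=7
AT pairs contribute 8, GC pairs contribute 11.
Tm = 2×8 + 4×11 = 60°C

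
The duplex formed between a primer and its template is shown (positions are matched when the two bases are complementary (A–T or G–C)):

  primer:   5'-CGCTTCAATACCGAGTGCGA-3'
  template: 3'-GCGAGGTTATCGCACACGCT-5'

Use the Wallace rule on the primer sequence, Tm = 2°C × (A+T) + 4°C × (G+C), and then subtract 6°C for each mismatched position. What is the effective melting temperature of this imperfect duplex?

Primer base counts: A=5, T=4, G=5, C=6 → A+T=9, G+C=11
Perfect-match Tm = 2(9) + 4(11) = 18 + 44 = 62°C
Mismatches (positions where the bases are not complementary): 3 (at positions 5, 11, 14)
Effective Tm = 62 − 3×6 = 62 − 18 = 44°C

44°C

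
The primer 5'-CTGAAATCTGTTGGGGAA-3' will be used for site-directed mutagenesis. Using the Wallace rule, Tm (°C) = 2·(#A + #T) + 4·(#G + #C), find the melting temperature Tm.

Base counts: T=5, A=5, G=6, C=2
AT pairs contribute 10, GC pairs contribute 8.
Tm = 4·8 + 2·10 = 32 + 20 = 52°C

52°C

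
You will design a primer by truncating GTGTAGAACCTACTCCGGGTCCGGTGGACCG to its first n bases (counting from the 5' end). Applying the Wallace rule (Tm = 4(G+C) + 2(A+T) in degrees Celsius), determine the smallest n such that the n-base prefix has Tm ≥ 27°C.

n = 10

First 9 bases: GTGTAGAAC → Tm = 26°C (< 27°C)
First 10 bases: GTGTAGAACC → Tm = 30°C (≥ 27°C)
Since every base adds ≥2°C, Tm only increases with n, so the threshold is first crossed at n = 10.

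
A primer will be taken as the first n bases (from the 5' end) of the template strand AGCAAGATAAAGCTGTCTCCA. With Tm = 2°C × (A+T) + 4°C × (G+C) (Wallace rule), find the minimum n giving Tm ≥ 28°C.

First 10 bases: AGCAAGATAA → Tm = 26°C (< 28°C)
First 11 bases: AGCAAGATAAA → Tm = 28°C (≥ 28°C)
Since every base adds ≥2°C, Tm only increases with n, so the threshold is first crossed at n = 11.

n = 11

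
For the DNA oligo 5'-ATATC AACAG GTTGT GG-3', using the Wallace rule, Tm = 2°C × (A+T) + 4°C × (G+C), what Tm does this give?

48°C

Scanning the sequence gives T=5, C=2, G=5, A=5.
So N_AT = 10 and N_GC = 7.
Tm = 2(10) + 4(7) = 20 + 28 = 48°C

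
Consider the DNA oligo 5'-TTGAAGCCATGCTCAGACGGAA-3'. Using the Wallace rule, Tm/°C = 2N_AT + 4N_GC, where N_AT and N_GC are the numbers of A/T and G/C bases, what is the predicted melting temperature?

A=7, T=4, G=6, C=5
A+T = 11, G+C = 11
Tm = 2×11 + 4×11 = 66°C

66°C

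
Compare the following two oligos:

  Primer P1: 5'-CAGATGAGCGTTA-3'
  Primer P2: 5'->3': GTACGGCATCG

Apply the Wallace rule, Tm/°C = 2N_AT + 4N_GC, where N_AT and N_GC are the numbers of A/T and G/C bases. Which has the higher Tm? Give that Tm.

Primer P1, 38°C

Primer P1: A+T=7, G+C=6 → Tm = 2(7)+4(6) = 38°C
Primer P2: A+T=4, G+C=7 → Tm = 2(4)+4(7) = 36°C
38°C vs 36°C → primer P1 is higher.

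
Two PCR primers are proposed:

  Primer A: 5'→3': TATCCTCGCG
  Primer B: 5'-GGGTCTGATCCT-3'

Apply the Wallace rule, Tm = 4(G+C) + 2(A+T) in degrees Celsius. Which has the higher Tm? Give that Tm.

Primer B, 38°C

Primer A: A+T=4, G+C=6 → Tm = 2(4)+4(6) = 32°C
Primer B: A+T=5, G+C=7 → Tm = 2(5)+4(7) = 38°C
32°C vs 38°C → primer B is higher.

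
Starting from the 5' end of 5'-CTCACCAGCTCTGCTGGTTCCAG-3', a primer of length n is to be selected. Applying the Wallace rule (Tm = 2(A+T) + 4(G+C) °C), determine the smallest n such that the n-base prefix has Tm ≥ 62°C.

n = 20

First 19 bases: CTCACCAGCTCTGCTGGTT → Tm = 60°C (< 62°C)
First 20 bases: CTCACCAGCTCTGCTGGTTC → Tm = 64°C (≥ 62°C)
Each additional base adds 2°C (A/T) or 4°C (G/C), so Tm is non-decreasing in n; n = 20 is the first length to reach 62°C.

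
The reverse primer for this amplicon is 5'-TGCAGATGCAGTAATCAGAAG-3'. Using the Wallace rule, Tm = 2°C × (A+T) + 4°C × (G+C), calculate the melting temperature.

Base counts: G=6, A=8, T=4, C=3
So N_AT = 12 and N_GC = 9.
Tm = 4·9 + 2·12 = 36 + 24 = 60°C

60°C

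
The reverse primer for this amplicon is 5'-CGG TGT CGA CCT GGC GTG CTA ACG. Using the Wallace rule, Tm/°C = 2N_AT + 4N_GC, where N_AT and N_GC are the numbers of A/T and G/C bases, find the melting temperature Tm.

Counting bases: G=9, T=5, A=3, C=7
So N_AT = 8 and N_GC = 16.
Tm = 4·16 + 2·8 = 64 + 16 = 80°C

80°C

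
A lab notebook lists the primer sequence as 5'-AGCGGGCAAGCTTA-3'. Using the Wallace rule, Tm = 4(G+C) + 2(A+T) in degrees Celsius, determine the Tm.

Base counts: C=3, T=2, A=4, G=5
So N_AT = 6 and N_GC = 8.
Tm = 4·8 + 2·6 = 32 + 12 = 44°C

44°C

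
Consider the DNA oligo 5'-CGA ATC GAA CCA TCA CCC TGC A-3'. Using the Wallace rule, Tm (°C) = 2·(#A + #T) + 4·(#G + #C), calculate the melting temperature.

68°C

Counting bases: T=3, G=3, C=9, A=7
So N_AT = 10 and N_GC = 12.
Tm = 2(10) + 4(12) = 20 + 48 = 68°C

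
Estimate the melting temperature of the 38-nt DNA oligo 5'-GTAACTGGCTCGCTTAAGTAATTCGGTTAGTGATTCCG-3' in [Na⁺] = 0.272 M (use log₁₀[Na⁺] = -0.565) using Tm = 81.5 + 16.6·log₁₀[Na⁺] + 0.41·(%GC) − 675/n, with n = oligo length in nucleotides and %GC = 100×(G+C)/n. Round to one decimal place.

Length n = 38. Base counts: T=13, G=10, A=8, C=7
G+C = 17, so %GC = 17/38 × 100 = 44.737%
Salt term: 16.6 × (-0.565) = -9.379
GC term: 0.41 × 44.737 = 18.342; length term: −675/38 = −17.763
Tm = 81.5 + (-9.379) + 18.342 − 17.763 = 72.7 → 72.7°C

72.7°C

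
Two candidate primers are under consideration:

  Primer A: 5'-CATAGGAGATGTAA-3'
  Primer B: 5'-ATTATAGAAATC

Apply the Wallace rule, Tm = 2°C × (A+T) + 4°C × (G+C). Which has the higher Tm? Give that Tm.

Primer A: A+T=9, G+C=5 → Tm = 2(9)+4(5) = 38°C
Primer B: A+T=10, G+C=2 → Tm = 2(10)+4(2) = 28°C
38°C vs 28°C → primer A is higher.

Primer A, 38°C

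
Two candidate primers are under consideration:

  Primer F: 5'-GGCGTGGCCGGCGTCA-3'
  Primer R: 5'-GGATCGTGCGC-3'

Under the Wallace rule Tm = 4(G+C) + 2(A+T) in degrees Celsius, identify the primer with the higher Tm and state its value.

Primer F: A+T=3, G+C=13 → Tm = 2(3)+4(13) = 58°C
Primer R: A+T=3, G+C=8 → Tm = 2(3)+4(8) = 38°C
58°C vs 38°C → primer F is higher.

Primer F, 58°C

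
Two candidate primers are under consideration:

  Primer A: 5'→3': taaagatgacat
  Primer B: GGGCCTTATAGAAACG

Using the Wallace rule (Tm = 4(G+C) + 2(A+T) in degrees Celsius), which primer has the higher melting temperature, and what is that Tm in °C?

Primer B, 48°C

Primer A: A+T=9, G+C=3 → Tm = 2(9)+4(3) = 30°C
Primer B: A+T=8, G+C=8 → Tm = 2(8)+4(8) = 48°C
30°C vs 48°C → primer B is higher.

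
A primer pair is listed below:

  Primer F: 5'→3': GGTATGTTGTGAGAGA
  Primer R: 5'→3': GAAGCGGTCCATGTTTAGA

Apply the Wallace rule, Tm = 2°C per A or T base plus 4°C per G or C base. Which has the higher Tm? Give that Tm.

Primer R, 56°C

Primer F: A+T=9, G+C=7 → Tm = 2(9)+4(7) = 46°C
Primer R: A+T=10, G+C=9 → Tm = 2(10)+4(9) = 56°C
46°C vs 56°C → primer R is higher.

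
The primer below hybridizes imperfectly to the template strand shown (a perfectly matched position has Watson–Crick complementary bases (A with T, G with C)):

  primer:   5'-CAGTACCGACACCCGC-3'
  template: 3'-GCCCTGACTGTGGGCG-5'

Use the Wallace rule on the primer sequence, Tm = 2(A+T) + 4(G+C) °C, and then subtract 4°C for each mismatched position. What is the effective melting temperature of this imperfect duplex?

42°C

Primer base counts: A=4, T=1, G=3, C=8 → A+T=5, G+C=11
Perfect-match Tm = 2(5) + 4(11) = 10 + 44 = 54°C
Mismatches (positions where the bases are not complementary): 3 (at positions 2, 4, 7)
Effective Tm = 54 − 3×4 = 54 − 12 = 42°C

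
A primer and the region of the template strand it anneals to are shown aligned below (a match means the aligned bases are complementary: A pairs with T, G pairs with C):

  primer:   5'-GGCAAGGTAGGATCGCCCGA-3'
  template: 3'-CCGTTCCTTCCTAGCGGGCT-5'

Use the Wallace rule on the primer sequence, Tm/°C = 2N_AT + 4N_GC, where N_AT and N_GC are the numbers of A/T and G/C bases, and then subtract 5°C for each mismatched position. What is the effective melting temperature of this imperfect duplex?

61°C

Primer base counts: A=5, T=2, G=8, C=5 → A+T=7, G+C=13
Perfect-match Tm = 2(7) + 4(13) = 14 + 52 = 66°C
Mismatches (positions where the bases are not complementary): 1 (at position 8)
Effective Tm = 66 − 1×5 = 66 − 5 = 61°C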